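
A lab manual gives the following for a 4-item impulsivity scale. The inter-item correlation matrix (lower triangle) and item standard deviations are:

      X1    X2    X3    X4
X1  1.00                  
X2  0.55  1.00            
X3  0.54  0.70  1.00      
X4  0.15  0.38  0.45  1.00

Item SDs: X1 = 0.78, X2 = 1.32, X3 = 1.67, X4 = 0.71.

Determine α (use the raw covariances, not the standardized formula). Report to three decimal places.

Σσ²ᵢ = 0.78² + 1.32² + 1.67² + 0.71² = 5.6438
Covariances σ_ij = r_ij · s_i · s_j:
  σ(X1,X2) = 0.55 × 0.78 × 1.32 = 0.5663
  σ(X1,X3) = 0.54 × 0.78 × 1.67 = 0.7034
  σ(X1,X4) = 0.15 × 0.78 × 0.71 = 0.0831
  σ(X2,X3) = 0.70 × 1.32 × 1.67 = 1.5431
  σ(X2,X4) = 0.38 × 1.32 × 0.71 = 0.3561
  σ(X3,X4) = 0.45 × 1.67 × 0.71 = 0.5336
σ²_T = Σσ²ᵢ + 2·Σσ_ij = 5.6438 + 2 × 3.7856 = 13.2150
α = (4/3)·(1 − 5.6438/13.2150) = 0.764

α = 0.764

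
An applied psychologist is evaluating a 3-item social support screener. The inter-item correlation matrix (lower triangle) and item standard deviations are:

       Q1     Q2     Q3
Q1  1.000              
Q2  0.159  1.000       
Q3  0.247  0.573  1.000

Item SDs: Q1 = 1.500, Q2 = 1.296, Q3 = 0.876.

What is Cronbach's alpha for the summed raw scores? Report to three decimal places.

α = 0.530

Σσ²ᵢ = 1.500² + 1.296² + 0.876² = 4.6970
Covariances σ_ij = r_ij · s_i · s_j:
  σ(Q1,Q2) = 0.159 × 1.500 × 1.296 = 0.3091
  σ(Q1,Q3) = 0.247 × 1.500 × 0.876 = 0.3246
  σ(Q2,Q3) = 0.573 × 1.296 × 0.876 = 0.6505
σ²_T = Σσ²ᵢ + 2·Σσ_ij = 4.6970 + 2 × 1.2842 = 7.2654
α = (3/2)·(1 − 4.6970/7.2654) = 0.530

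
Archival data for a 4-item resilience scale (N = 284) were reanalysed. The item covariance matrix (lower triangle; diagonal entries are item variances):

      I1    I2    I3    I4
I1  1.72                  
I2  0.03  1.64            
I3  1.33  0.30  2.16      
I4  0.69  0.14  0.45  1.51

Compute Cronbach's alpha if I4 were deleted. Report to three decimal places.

Cronbach's alpha = 0.563

Remaining items: I1, I2, I3 (k = 3).
ΣVar(i) = 1.72 + 1.64 + 2.16 = 5.52
σ²_T = 5.52 + 2 × 1.66 = 8.84
α (item deleted) = (3/2)·(1 − 5.52/8.84) = 0.563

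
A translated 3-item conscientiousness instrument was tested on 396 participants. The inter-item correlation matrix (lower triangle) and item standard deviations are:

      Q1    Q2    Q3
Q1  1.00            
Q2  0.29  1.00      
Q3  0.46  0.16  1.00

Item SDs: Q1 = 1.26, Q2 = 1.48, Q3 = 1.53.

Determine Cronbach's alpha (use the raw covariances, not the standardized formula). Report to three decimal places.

Σσ²ᵢ = 1.26² + 1.48² + 1.53² = 6.1189
Covariances σ_ij = r_ij · s_i · s_j:
  σ(Q1,Q2) = 0.29 × 1.26 × 1.48 = 0.5408
  σ(Q1,Q3) = 0.46 × 1.26 × 1.53 = 0.8868
  σ(Q2,Q3) = 0.16 × 1.48 × 1.53 = 0.3623
σ²_T = Σσ²ᵢ + 2·Σσ_ij = 6.1189 + 2 × 1.7899 = 9.6987
α = (3/2)·(1 − 6.1189/9.6987) = 0.554

Cronbach's alpha = 0.554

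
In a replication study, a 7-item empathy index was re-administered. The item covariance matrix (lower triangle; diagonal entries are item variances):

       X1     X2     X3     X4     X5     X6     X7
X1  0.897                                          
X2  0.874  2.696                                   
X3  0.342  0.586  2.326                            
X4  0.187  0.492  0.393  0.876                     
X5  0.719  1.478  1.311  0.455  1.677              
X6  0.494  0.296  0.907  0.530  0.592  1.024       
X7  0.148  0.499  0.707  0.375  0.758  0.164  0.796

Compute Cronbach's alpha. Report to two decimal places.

Cronbach's alpha = 0.82

sum of item variances = 0.897 + 2.696 + 2.326 + 0.876 + 1.677 + 1.024 + 0.796 = 10.292
Sum of the distinct covariances = 12.307
total variance = 10.292 + 2 × 12.307 = 34.906
α = (k/(k−1))·(1 − sum of item variances/total variance) = (7/6)·(1 − 10.292/34.906) = 0.82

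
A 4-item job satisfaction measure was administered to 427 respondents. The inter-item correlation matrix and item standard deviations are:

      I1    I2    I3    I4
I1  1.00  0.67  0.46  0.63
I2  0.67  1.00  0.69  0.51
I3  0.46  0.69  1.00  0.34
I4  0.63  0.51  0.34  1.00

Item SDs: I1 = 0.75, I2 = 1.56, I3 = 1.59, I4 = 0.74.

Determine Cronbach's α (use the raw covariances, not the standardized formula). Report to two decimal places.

Σσ²ᵢ = 0.75² + 1.56² + 1.59² + 0.74² = 6.0718
Covariances σ_ij = r_ij · s_i · s_j:
  σ(I1,I2) = 0.67 × 0.75 × 1.56 = 0.7839
  σ(I1,I3) = 0.46 × 0.75 × 1.59 = 0.5486
  σ(I1,I4) = 0.63 × 0.75 × 0.74 = 0.3497
  σ(I2,I3) = 0.69 × 1.56 × 1.59 = 1.7115
  σ(I2,I4) = 0.51 × 1.56 × 0.74 = 0.5887
  σ(I3,I4) = 0.34 × 1.59 × 0.74 = 0.4000
σ²_T = Σσ²ᵢ + 2·Σσ_ij = 6.0718 + 2 × 4.3824 = 14.8366
α = (4/3)·(1 − 6.0718/14.8366) = 0.79

Cronbach's α = 0.79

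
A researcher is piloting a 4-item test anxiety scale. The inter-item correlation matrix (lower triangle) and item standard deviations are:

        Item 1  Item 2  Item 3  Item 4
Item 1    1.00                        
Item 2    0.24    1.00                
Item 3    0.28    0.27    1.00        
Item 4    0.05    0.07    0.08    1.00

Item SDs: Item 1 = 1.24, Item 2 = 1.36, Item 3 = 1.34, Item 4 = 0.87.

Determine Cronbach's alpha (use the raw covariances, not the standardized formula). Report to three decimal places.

Σσ²ᵢ = 1.24² + 1.36² + 1.34² + 0.87² = 5.9397
Covariances σ_ij = r_ij · s_i · s_j:
  σ(Item 1,Item 2) = 0.24 × 1.24 × 1.36 = 0.4047
  σ(Item 1,Item 3) = 0.28 × 1.24 × 1.34 = 0.4652
  σ(Item 1,Item 4) = 0.05 × 1.24 × 0.87 = 0.0539
  σ(Item 2,Item 3) = 0.27 × 1.36 × 1.34 = 0.4920
  σ(Item 2,Item 4) = 0.07 × 1.36 × 0.87 = 0.0828
  σ(Item 3,Item 4) = 0.08 × 1.34 × 0.87 = 0.0933
σ²_T = Σσ²ᵢ + 2·Σσ_ij = 5.9397 + 2 × 1.5919 = 9.1235
α = (4/3)·(1 − 5.9397/9.1235) = 0.465

α = 0.465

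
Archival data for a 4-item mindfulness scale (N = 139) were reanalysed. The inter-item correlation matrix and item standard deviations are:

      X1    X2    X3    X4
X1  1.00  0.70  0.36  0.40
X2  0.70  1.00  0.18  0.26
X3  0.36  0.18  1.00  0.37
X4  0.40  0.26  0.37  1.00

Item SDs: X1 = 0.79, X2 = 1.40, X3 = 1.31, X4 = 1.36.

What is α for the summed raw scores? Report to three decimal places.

α = 0.665

Σσ²ᵢ = 0.79² + 1.40² + 1.31² + 1.36² = 6.1498
Covariances σ_ij = r_ij · s_i · s_j:
  σ(X1,X2) = 0.70 × 0.79 × 1.40 = 0.7742
  σ(X1,X3) = 0.36 × 0.79 × 1.31 = 0.3726
  σ(X1,X4) = 0.40 × 0.79 × 1.36 = 0.4298
  σ(X2,X3) = 0.18 × 1.40 × 1.31 = 0.3301
  σ(X2,X4) = 0.26 × 1.40 × 1.36 = 0.4950
  σ(X3,X4) = 0.37 × 1.31 × 1.36 = 0.6592
σ²_T = Σσ²ᵢ + 2·Σσ_ij = 6.1498 + 2 × 3.0609 = 12.2716
α = (4/3)·(1 − 6.1498/12.2716) = 0.665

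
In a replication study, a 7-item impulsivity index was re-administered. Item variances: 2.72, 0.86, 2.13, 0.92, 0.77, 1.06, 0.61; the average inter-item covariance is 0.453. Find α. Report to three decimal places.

α = 0.790

sum of item variances = 2.72 + 0.86 + 2.13 + 0.92 + 0.77 + 1.06 + 0.61 = 9.07
Sum of the 21 distinct covariances = 21 × 0.453 = 9.513
Var(T) = sum of item variances + 2·Σcov = 9.07 + 2 × 9.513 = 28.096
α = (7/6)·(1 − 9.07/28.096) = 0.790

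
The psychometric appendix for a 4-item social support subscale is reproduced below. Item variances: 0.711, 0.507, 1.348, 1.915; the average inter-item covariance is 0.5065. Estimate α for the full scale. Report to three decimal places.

Σσ²ᵢ = 0.711 + 0.507 + 1.348 + 1.915 = 4.481
Sum of the 6 distinct covariances = 6 × 0.5065 = 3.0390
σ²_T = Σσ²ᵢ + 2·Σcov = 4.481 + 2 × 3.0390 = 10.5590
α = (4/3)·(1 − 4.481/10.5590) = 0.767

α = 0.767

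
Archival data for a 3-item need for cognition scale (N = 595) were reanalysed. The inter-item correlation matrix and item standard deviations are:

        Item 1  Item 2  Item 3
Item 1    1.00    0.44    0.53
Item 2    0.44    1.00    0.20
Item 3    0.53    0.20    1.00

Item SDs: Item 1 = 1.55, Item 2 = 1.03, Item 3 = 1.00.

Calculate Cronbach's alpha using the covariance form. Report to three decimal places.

Σσ²ᵢ = 1.55² + 1.03² + 1.00² = 4.4634
Covariances σ_ij = r_ij · s_i · s_j:
  σ(Item 1,Item 2) = 0.44 × 1.55 × 1.03 = 0.7025
  σ(Item 1,Item 3) = 0.53 × 1.55 × 1.00 = 0.8215
  σ(Item 2,Item 3) = 0.20 × 1.03 × 1.00 = 0.2060
σ²_T = Σσ²ᵢ + 2·Σσ_ij = 4.4634 + 2 × 1.7300 = 7.9234
α = (3/2)·(1 − 4.4634/7.9234) = 0.655

α = 0.655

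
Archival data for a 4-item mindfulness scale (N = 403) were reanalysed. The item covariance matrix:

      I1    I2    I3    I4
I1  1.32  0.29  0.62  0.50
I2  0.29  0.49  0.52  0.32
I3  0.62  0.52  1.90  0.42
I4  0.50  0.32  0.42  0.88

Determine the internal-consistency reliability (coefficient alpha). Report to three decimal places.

Σσᵢ² = 1.32 + 0.49 + 1.90 + 0.88 = 4.59
Sum of off-diagonal covariances = 2.67
Var(T) = 4.59 + 2 × 2.67 = 9.93
α = (k/(k−1))·(1 − Σσᵢ²/Var(T)) = (4/3)·(1 − 4.59/9.93) = 0.717

α = 0.717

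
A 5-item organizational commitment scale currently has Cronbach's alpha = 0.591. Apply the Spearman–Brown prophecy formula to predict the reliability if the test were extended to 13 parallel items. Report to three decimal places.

predicted reliability = 0.790

Length factor m = 13/5 = 2.6000
α' = m·α / (1 + (m−1)·α)
   = 13/5 × 0.591 / (1 + (13/5 − 1) × 0.591)
   = 1.5366 / 1.9456 = 0.790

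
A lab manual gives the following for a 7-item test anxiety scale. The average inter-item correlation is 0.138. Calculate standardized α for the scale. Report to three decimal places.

Standardized α = k·r̄ / (1 + (k−1)·r̄) = 7 × 0.138 / (1 + 6 × 0.138)
  = 0.9660 / 1.8280 = 0.528

standardized α = 0.528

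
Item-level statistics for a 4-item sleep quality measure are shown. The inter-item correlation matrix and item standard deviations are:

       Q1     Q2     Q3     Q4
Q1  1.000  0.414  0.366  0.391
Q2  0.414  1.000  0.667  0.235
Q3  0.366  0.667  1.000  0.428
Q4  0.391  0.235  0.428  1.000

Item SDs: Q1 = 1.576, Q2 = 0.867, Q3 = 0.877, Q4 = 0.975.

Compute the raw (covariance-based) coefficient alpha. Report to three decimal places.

α = 0.701

Σσ²ᵢ = 1.576² + 0.867² + 0.877² + 0.975² = 4.9552
Covariances σ_ij = r_ij · s_i · s_j:
  σ(Q1,Q2) = 0.414 × 1.576 × 0.867 = 0.5657
  σ(Q1,Q3) = 0.366 × 1.576 × 0.877 = 0.5059
  σ(Q1,Q4) = 0.391 × 1.576 × 0.975 = 0.6008
  σ(Q2,Q3) = 0.667 × 0.867 × 0.877 = 0.5072
  σ(Q2,Q4) = 0.235 × 0.867 × 0.975 = 0.1987
  σ(Q3,Q4) = 0.428 × 0.877 × 0.975 = 0.3660
σ²_T = Σσ²ᵢ + 2·Σσ_ij = 4.9552 + 2 × 2.7443 = 10.4438
α = (4/3)·(1 − 4.9552/10.4438) = 0.701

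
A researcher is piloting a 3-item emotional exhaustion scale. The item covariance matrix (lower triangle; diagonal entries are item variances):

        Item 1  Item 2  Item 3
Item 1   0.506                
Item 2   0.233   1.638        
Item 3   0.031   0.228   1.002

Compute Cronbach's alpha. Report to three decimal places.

Σσᵢ² = 0.506 + 1.638 + 1.002 = 3.146
Σ_{i<j} σ_ij = 0.492
Var(T) = 3.146 + 2 × 0.492 = 4.130
α = (k/(k−1))·(1 − Σσᵢ²/Var(T)) = (3/2)·(1 − 3.146/4.130) = 0.357

Cronbach's alpha = 0.357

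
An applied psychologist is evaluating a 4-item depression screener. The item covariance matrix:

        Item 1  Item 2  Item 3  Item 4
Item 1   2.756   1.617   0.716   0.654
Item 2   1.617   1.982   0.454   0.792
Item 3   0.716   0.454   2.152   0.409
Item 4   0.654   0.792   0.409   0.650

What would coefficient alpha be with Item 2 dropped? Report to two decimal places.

Remaining items: Item 1, Item 3, Item 4 (k = 3).
sum of item variances = 2.756 + 2.152 + 0.650 = 5.558
Var(T) = 5.558 + 2 × 1.779 = 9.116
α (item deleted) = (3/2)·(1 − 5.558/9.116) = 0.59

coefficient alpha = 0.59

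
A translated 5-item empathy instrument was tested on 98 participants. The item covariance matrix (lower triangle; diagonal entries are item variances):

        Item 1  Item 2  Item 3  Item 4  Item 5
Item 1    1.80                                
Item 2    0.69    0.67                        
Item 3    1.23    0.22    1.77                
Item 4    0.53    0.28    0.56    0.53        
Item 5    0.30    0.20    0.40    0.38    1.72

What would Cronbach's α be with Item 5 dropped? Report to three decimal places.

Remaining items: Item 1, Item 2, Item 3, Item 4 (k = 4).
sum of item variances = 1.80 + 0.67 + 1.77 + 0.53 = 4.77
σ²_T = 4.77 + 2 × 3.51 = 11.79
α (item deleted) = (4/3)·(1 − 4.77/11.79) = 0.794

α = 0.794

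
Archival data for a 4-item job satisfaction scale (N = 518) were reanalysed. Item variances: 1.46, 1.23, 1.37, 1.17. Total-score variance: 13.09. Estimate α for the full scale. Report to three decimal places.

α = 0.801

Σσᵢ² = 1.46 + 1.23 + 1.37 + 1.17 = 5.23
α = (k/(k−1))·(1 − Σσᵢ²/Var(T)) = (4/3)·(1 − 5.23/13.09) = 0.801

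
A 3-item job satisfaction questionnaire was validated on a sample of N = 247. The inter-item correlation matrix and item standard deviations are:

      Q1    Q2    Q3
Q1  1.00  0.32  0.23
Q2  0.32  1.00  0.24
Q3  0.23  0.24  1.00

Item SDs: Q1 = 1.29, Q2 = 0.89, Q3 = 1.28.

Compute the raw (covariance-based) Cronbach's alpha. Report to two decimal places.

Cronbach's alpha = 0.50

Σσ²ᵢ = 1.29² + 0.89² + 1.28² = 4.0946
Covariances σ_ij = r_ij · s_i · s_j:
  σ(Q1,Q2) = 0.32 × 1.29 × 0.89 = 0.3674
  σ(Q1,Q3) = 0.23 × 1.29 × 1.28 = 0.3798
  σ(Q2,Q3) = 0.24 × 0.89 × 1.28 = 0.2734
σ²_T = Σσ²ᵢ + 2·Σσ_ij = 4.0946 + 2 × 1.0206 = 6.1358
α = (3/2)·(1 − 4.0946/6.1358) = 0.50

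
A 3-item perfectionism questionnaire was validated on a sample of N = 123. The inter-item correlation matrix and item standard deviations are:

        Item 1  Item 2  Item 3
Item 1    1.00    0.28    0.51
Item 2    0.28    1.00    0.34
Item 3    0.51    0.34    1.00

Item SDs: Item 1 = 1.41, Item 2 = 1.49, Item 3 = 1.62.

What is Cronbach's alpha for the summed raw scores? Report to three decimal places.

α = 0.645

Σσ²ᵢ = 1.41² + 1.49² + 1.62² = 6.8326
Covariances σ_ij = r_ij · s_i · s_j:
  σ(Item 1,Item 2) = 0.28 × 1.41 × 1.49 = 0.5883
  σ(Item 1,Item 3) = 0.51 × 1.41 × 1.62 = 1.1649
  σ(Item 2,Item 3) = 0.34 × 1.49 × 1.62 = 0.8207
σ²_T = Σσ²ᵢ + 2·Σσ_ij = 6.8326 + 2 × 2.5739 = 11.9804
α = (3/2)·(1 − 6.8326/11.9804) = 0.645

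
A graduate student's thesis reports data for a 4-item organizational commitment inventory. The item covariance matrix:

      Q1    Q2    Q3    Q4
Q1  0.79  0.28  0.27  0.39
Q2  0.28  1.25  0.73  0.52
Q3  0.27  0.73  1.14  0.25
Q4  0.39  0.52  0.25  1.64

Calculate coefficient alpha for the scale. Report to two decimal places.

ΣVar(i) = 0.79 + 1.25 + 1.14 + 1.64 = 4.82
Σ_{i<j} σ_ij = 2.44
σ²_total = 4.82 + 2 × 2.44 = 9.70
α = (k/(k−1))·(1 − ΣVar(i)/σ²_total) = (4/3)·(1 − 4.82/9.70) = 0.67

α = 0.67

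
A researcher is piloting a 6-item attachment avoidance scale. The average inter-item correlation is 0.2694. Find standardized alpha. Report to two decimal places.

α = 0.69

Standardized α = k·r̄ / (1 + (k−1)·r̄) = 6 × 0.2694 / (1 + 5 × 0.2694)
  = 1.6164 / 2.3470 = 0.69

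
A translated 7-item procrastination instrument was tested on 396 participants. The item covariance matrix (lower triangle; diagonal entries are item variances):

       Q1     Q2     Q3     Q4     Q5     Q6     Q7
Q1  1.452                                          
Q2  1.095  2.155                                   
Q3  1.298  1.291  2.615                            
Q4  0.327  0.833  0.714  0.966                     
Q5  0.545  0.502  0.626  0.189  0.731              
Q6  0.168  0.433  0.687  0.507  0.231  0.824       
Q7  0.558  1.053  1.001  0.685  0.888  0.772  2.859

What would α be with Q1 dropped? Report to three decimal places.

Remaining items: Q2, Q3, Q4, Q5, Q6, Q7 (k = 6).
sum of item variances = 2.155 + 2.615 + 0.966 + 0.731 + 0.824 + 2.859 = 10.150
total variance = 10.150 + 2 × 10.412 = 30.974
α (item deleted) = (6/5)·(1 − 10.150/30.974) = 0.807

α = 0.807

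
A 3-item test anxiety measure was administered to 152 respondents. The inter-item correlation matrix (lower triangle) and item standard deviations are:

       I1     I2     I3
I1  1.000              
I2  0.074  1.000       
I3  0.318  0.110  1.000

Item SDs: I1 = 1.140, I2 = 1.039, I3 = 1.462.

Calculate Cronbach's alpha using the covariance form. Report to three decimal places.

Σσ²ᵢ = 1.140² + 1.039² + 1.462² = 4.5166
Covariances σ_ij = r_ij · s_i · s_j:
  σ(I1,I2) = 0.074 × 1.140 × 1.039 = 0.0877
  σ(I1,I3) = 0.318 × 1.140 × 1.462 = 0.5300
  σ(I2,I3) = 0.110 × 1.039 × 1.462 = 0.1671
σ²_T = Σσ²ᵢ + 2·Σσ_ij = 4.5166 + 2 × 0.7848 = 6.0862
α = (3/2)·(1 − 4.5166/6.0862) = 0.387

α = 0.387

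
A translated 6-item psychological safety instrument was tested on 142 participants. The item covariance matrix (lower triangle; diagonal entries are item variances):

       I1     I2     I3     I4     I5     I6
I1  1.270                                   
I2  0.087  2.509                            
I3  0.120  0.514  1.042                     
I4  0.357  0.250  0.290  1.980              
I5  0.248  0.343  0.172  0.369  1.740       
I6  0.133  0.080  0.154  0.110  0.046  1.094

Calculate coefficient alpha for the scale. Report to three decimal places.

coefficient alpha = 0.485

ΣVar(i) = 1.270 + 2.509 + 1.042 + 1.980 + 1.740 + 1.094 = 9.635
Sum of the distinct covariances = 3.273
σ²_T = 9.635 + 2 × 3.273 = 16.181
α = (k/(k−1))·(1 − ΣVar(i)/σ²_T) = (6/5)·(1 − 9.635/16.181) = 0.485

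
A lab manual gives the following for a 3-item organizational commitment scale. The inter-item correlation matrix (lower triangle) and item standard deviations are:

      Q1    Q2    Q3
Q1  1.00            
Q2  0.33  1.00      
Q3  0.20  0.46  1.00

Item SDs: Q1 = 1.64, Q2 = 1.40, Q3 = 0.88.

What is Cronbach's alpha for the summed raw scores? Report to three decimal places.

Σσ²ᵢ = 1.64² + 1.40² + 0.88² = 5.4240
Covariances σ_ij = r_ij · s_i · s_j:
  σ(Q1,Q2) = 0.33 × 1.64 × 1.40 = 0.7577
  σ(Q1,Q3) = 0.20 × 1.64 × 0.88 = 0.2886
  σ(Q2,Q3) = 0.46 × 1.40 × 0.88 = 0.5667
σ²_T = Σσ²ᵢ + 2·Σσ_ij = 5.4240 + 2 × 1.6130 = 8.6500
α = (3/2)·(1 − 5.4240/8.6500) = 0.559

α = 0.559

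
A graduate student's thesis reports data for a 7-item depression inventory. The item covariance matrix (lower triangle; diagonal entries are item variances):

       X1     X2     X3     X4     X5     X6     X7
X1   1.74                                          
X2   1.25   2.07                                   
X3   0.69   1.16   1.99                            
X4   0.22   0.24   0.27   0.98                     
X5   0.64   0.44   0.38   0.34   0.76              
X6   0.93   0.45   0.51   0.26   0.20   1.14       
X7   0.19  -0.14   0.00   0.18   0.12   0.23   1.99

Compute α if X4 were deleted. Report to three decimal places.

Remaining items: X1, X2, X3, X5, X6, X7 (k = 6).
ΣVar(i) = 1.74 + 2.07 + 1.99 + 0.76 + 1.14 + 1.99 = 9.69
σ²_total = 9.69 + 2 × 7.05 = 23.79
α (item deleted) = (6/5)·(1 − 9.69/23.79) = 0.711

α = 0.711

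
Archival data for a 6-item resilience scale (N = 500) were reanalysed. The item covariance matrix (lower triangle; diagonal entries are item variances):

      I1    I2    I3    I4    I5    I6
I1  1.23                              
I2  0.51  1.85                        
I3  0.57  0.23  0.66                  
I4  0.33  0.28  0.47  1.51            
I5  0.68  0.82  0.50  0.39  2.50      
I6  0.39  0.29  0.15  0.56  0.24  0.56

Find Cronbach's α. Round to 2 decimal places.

Σσᵢ² = 1.23 + 1.85 + 0.66 + 1.51 + 2.50 + 0.56 = 8.31
Sum of the distinct covariances = 6.41
σ²_total = 8.31 + 2 × 6.41 = 21.13
α = (k/(k−1))·(1 − Σσᵢ²/σ²_total) = (6/5)·(1 − 8.31/21.13) = 0.73

α = 0.73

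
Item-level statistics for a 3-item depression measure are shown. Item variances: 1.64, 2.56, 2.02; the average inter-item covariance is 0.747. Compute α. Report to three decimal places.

α = 0.628

ΣVar(i) = 1.64 + 2.56 + 2.02 = 6.22
Sum of the 3 distinct covariances = 3 × 0.747 = 2.241
total variance = ΣVar(i) + 2·Σcov = 6.22 + 2 × 2.241 = 10.702
α = (3/2)·(1 − 6.22/10.702) = 0.628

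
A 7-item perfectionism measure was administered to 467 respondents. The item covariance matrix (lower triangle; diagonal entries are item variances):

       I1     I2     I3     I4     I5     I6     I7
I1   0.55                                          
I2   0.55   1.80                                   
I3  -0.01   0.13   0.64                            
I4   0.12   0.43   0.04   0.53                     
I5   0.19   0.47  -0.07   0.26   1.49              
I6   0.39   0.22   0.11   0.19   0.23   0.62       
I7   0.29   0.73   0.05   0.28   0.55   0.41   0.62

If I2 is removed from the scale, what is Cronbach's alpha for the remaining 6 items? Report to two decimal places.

Cronbach's alpha = 0.69

Remaining items: I1, I3, I4, I5, I6, I7 (k = 6).
ΣVar(i) = 0.55 + 0.64 + 0.53 + 1.49 + 0.62 + 0.62 = 4.45
Var(T) = 4.45 + 2 × 3.03 = 10.51
α (item deleted) = (6/5)·(1 − 4.45/10.51) = 0.69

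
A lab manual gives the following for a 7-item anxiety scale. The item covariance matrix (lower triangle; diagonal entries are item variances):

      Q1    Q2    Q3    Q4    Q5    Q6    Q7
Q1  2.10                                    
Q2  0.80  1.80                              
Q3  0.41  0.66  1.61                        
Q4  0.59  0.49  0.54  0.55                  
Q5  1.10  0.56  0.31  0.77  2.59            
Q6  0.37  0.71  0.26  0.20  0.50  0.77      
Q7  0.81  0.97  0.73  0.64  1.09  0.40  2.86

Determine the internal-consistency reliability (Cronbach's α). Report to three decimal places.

Σσ²ᵢ = 2.10 + 1.80 + 1.61 + 0.55 + 2.59 + 0.77 + 2.86 = 12.28
Sum of off-diagonal covariances = 12.91
total variance = 12.28 + 2 × 12.91 = 38.10
α = (k/(k−1))·(1 − Σσ²ᵢ/total variance) = (7/6)·(1 − 12.28/38.10) = 0.791

Cronbach's α = 0.791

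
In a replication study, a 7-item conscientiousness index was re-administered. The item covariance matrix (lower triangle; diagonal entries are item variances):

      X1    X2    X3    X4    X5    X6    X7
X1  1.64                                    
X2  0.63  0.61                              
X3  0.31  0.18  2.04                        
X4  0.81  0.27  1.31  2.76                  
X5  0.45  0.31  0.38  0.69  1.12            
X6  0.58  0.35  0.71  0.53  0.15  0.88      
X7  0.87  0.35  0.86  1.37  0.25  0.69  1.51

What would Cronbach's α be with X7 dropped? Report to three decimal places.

Remaining items: X1, X2, X3, X4, X5, X6 (k = 6).
Σσᵢ² = 1.64 + 0.61 + 2.04 + 2.76 + 1.12 + 0.88 = 9.05
Var(T) = 9.05 + 2 × 7.66 = 24.37
α (item deleted) = (6/5)·(1 − 9.05/24.37) = 0.754

Cronbach's α = 0.754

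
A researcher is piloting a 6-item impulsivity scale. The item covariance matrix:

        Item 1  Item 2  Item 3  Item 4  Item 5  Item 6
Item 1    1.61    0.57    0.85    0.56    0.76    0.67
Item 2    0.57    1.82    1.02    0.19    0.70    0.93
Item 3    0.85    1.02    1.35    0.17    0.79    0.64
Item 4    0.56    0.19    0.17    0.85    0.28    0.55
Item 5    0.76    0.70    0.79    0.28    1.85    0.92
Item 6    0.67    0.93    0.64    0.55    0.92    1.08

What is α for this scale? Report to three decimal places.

α = 0.830

Σσᵢ² = 1.61 + 1.82 + 1.35 + 0.85 + 1.85 + 1.08 = 8.56
Σ_{i<j} σ_ij = 9.60
σ²_total = 8.56 + 2 × 9.60 = 27.76
α = (k/(k−1))·(1 − Σσᵢ²/σ²_total) = (6/5)·(1 − 8.56/27.76) = 0.830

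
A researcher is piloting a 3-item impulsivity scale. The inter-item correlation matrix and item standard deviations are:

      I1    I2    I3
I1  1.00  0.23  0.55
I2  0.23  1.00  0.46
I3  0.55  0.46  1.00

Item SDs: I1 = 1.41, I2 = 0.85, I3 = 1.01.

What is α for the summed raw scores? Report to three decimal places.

Σσ²ᵢ = 1.41² + 0.85² + 1.01² = 3.7307
Covariances σ_ij = r_ij · s_i · s_j:
  σ(I1,I2) = 0.23 × 1.41 × 0.85 = 0.2757
  σ(I1,I3) = 0.55 × 1.41 × 1.01 = 0.7833
  σ(I2,I3) = 0.46 × 0.85 × 1.01 = 0.3949
σ²_T = Σσ²ᵢ + 2·Σσ_ij = 3.7307 + 2 × 1.4539 = 6.6385
α = (3/2)·(1 − 3.7307/6.6385) = 0.657

α = 0.657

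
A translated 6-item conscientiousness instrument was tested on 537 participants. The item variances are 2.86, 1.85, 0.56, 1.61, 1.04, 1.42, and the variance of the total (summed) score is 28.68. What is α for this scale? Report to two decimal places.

α = 0.81

Σσ²ᵢ = 2.86 + 1.85 + 0.56 + 1.61 + 1.04 + 1.42 = 9.34
α = (k/(k−1))·(1 − Σσ²ᵢ/σ²_T) = (6/5)·(1 − 9.34/28.68) = 0.81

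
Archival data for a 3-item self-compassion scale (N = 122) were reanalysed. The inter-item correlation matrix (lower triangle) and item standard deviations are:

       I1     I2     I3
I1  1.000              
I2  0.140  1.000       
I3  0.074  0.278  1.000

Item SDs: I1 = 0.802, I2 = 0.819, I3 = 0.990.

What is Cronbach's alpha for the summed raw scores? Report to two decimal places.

Σσ²ᵢ = 0.802² + 0.819² + 0.990² = 2.2941
Covariances σ_ij = r_ij · s_i · s_j:
  σ(I1,I2) = 0.140 × 0.802 × 0.819 = 0.0920
  σ(I1,I3) = 0.074 × 0.802 × 0.990 = 0.0588
  σ(I2,I3) = 0.278 × 0.819 × 0.990 = 0.2254
σ²_T = Σσ²ᵢ + 2·Σσ_ij = 2.2941 + 2 × 0.3762 = 3.0465
α = (3/2)·(1 − 2.2941/3.0465) = 0.37

α = 0.37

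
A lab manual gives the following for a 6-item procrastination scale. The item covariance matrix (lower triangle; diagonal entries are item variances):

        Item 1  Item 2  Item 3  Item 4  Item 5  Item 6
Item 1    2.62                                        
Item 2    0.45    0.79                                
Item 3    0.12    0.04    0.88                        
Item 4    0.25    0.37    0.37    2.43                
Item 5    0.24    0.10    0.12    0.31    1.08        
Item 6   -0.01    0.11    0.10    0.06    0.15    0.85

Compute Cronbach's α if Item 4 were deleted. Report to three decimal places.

Cronbach's α = 0.392

Remaining items: Item 1, Item 2, Item 3, Item 5, Item 6 (k = 5).
sum of item variances = 2.62 + 0.79 + 0.88 + 1.08 + 0.85 = 6.22
total variance = 6.22 + 2 × 1.42 = 9.06
α (item deleted) = (5/4)·(1 − 6.22/9.06) = 0.392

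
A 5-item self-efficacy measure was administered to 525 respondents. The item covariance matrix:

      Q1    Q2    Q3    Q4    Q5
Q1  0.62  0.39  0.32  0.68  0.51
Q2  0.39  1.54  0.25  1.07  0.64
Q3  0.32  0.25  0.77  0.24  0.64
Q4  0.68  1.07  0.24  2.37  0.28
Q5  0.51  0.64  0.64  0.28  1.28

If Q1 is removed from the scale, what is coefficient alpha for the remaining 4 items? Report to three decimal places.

Remaining items: Q2, Q3, Q4, Q5 (k = 4).
Σσᵢ² = 1.54 + 0.77 + 2.37 + 1.28 = 5.96
σ²_T = 5.96 + 2 × 3.12 = 12.20
α (item deleted) = (4/3)·(1 − 5.96/12.20) = 0.682

α = 0.682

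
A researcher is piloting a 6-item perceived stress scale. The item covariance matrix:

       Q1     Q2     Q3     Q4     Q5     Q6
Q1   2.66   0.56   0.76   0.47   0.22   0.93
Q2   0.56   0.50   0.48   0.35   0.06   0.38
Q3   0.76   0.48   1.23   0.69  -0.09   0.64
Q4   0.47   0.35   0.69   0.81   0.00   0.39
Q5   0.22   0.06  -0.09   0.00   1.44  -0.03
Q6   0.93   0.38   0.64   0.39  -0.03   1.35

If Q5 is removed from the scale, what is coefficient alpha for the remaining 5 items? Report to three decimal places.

Remaining items: Q1, Q2, Q3, Q4, Q6 (k = 5).
Σσᵢ² = 2.66 + 0.50 + 1.23 + 0.81 + 1.35 = 6.55
Var(T) = 6.55 + 2 × 5.65 = 17.85
α (item deleted) = (5/4)·(1 − 6.55/17.85) = 0.791

coefficient alpha = 0.791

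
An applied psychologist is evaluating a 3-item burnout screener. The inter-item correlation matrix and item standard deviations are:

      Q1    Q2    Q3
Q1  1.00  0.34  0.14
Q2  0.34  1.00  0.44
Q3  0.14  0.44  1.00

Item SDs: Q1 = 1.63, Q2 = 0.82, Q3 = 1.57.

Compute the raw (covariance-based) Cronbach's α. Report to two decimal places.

Σσ²ᵢ = 1.63² + 0.82² + 1.57² = 5.7942
Covariances σ_ij = r_ij · s_i · s_j:
  σ(Q1,Q2) = 0.34 × 1.63 × 0.82 = 0.4544
  σ(Q1,Q3) = 0.14 × 1.63 × 1.57 = 0.3583
  σ(Q2,Q3) = 0.44 × 0.82 × 1.57 = 0.5665
σ²_T = Σσ²ᵢ + 2·Σσ_ij = 5.7942 + 2 × 1.3792 = 8.5526
α = (3/2)·(1 − 5.7942/8.5526) = 0.48

Cronbach's α = 0.48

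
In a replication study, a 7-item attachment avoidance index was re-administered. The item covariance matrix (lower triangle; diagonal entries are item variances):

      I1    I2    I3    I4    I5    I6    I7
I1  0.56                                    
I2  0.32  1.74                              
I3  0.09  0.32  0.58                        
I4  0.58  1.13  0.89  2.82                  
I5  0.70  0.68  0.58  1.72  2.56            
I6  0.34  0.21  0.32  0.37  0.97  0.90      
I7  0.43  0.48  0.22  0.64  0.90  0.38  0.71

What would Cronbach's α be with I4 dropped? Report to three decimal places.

α = 0.796

Remaining items: I1, I2, I3, I5, I6, I7 (k = 6).
Σσ²ᵢ = 0.56 + 1.74 + 0.58 + 2.56 + 0.90 + 0.71 = 7.05
total variance = 7.05 + 2 × 6.94 = 20.93
α (item deleted) = (6/5)·(1 − 7.05/20.93) = 0.796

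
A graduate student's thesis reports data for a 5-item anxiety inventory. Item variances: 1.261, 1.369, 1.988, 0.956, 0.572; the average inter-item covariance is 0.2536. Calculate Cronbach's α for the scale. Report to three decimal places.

Σσ²ᵢ = 1.261 + 1.369 + 1.988 + 0.956 + 0.572 = 6.146
Sum of the 10 distinct covariances = 10 × 0.2536 = 2.5360
σ²_total = Σσ²ᵢ + 2·Σcov = 6.146 + 2 × 2.5360 = 11.2180
α = (5/4)·(1 − 6.146/11.2180) = 0.565

Cronbach's α = 0.565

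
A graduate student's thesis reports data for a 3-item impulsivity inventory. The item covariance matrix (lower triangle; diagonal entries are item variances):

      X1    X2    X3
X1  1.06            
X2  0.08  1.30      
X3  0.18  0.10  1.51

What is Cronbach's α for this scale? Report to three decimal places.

Σσᵢ² = 1.06 + 1.30 + 1.51 = 3.87
Sum of the distinct covariances = 0.36
σ²_total = 3.87 + 2 × 0.36 = 4.59
α = (k/(k−1))·(1 − Σσᵢ²/σ²_total) = (3/2)·(1 − 3.87/4.59) = 0.235

Cronbach's α = 0.235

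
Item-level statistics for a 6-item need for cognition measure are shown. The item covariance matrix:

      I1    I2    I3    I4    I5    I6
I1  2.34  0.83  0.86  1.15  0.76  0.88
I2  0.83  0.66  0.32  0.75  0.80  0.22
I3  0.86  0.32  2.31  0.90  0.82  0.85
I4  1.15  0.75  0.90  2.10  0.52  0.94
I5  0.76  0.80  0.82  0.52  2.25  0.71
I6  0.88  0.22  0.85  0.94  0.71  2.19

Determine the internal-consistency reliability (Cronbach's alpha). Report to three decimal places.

sum of item variances = 2.34 + 0.66 + 2.31 + 2.10 + 2.25 + 2.19 = 11.85
Σ_{i<j} σ_ij = 11.31
σ²_total = 11.85 + 2 × 11.31 = 34.47
α = (k/(k−1))·(1 − sum of item variances/σ²_total) = (6/5)·(1 − 11.85/34.47) = 0.787

α = 0.787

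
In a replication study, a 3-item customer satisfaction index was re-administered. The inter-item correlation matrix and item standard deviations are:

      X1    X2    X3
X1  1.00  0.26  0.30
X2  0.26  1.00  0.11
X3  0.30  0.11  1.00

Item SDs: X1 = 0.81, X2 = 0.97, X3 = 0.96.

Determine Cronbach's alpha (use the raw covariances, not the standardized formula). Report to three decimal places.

α = 0.450

Σσ²ᵢ = 0.81² + 0.97² + 0.96² = 2.5186
Covariances σ_ij = r_ij · s_i · s_j:
  σ(X1,X2) = 0.26 × 0.81 × 0.97 = 0.2043
  σ(X1,X3) = 0.30 × 0.81 × 0.96 = 0.2333
  σ(X2,X3) = 0.11 × 0.97 × 0.96 = 0.1024
σ²_T = Σσ²ᵢ + 2·Σσ_ij = 2.5186 + 2 × 0.5400 = 3.5986
α = (3/2)·(1 − 2.5186/3.5986) = 0.450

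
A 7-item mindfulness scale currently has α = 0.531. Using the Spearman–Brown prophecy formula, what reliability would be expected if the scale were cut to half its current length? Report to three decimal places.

predicted reliability = 0.361

Length factor m = 1/2
α' = m·α / (1 − (1−m)·α)
   = 1/2 × 0.531 / (1 − (1 − 1/2) × 0.531)
   = 0.2655 / 0.7345 = 0.361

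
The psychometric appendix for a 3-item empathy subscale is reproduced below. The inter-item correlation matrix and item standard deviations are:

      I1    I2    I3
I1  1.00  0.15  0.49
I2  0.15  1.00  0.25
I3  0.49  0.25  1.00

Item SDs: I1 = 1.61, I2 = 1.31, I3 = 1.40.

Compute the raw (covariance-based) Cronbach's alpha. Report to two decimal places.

Cronbach's alpha = 0.56

Σσ²ᵢ = 1.61² + 1.31² + 1.40² = 6.2682
Covariances σ_ij = r_ij · s_i · s_j:
  σ(I1,I2) = 0.15 × 1.61 × 1.31 = 0.3164
  σ(I1,I3) = 0.49 × 1.61 × 1.40 = 1.1045
  σ(I2,I3) = 0.25 × 1.31 × 1.40 = 0.4585
σ²_T = Σσ²ᵢ + 2·Σσ_ij = 6.2682 + 2 × 1.8794 = 10.0270
α = (3/2)·(1 − 6.2682/10.0270) = 0.56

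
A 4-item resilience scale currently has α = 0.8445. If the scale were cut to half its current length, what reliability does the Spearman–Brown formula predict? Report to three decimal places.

Length factor m = 1/2
α' = m·α / (1 − (1−m)·α)
   = 1/2 × 0.8445 / (1 − (1 − 1/2) × 0.8445)
   = 0.4223 / 0.5777 = 0.731

predicted reliability = 0.731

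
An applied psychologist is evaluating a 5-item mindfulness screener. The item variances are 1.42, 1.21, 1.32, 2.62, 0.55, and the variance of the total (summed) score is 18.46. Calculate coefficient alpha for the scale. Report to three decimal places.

coefficient alpha = 0.768

ΣVar(i) = 1.42 + 1.21 + 1.32 + 2.62 + 0.55 = 7.12
α = (k/(k−1))·(1 − ΣVar(i)/Var(T)) = (5/4)·(1 − 7.12/18.46) = 0.768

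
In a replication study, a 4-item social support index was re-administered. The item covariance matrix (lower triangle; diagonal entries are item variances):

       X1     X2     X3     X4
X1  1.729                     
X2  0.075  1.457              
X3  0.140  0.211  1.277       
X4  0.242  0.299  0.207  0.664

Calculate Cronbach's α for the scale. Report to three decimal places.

Cronbach's α = 0.419

sum of item variances = 1.729 + 1.457 + 1.277 + 0.664 = 5.127
Σ_{i<j} σ_ij = 1.174
σ²_T = 5.127 + 2 × 1.174 = 7.475
α = (k/(k−1))·(1 − sum of item variances/σ²_T) = (4/3)·(1 − 5.127/7.475) = 0.419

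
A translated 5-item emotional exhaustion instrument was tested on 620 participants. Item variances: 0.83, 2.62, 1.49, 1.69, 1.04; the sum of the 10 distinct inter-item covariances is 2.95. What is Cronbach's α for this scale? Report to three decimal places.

α = 0.543

Σσᵢ² = 0.83 + 2.62 + 1.49 + 1.69 + 1.04 = 7.67
Sum of distinct covariances = 2.95
total variance = Σσᵢ² + 2·Σcov = 7.67 + 2 × 2.95 = 13.57
α = (5/4)·(1 − 7.67/13.57) = 0.543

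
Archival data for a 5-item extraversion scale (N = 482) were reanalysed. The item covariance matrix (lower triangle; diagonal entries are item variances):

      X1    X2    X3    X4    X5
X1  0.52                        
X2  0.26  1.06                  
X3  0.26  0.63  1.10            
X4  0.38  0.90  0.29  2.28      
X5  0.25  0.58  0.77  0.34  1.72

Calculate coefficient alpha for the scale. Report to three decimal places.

α = 0.728

sum of item variances = 0.52 + 1.06 + 1.10 + 2.28 + 1.72 = 6.68
Sum of the distinct covariances = 4.66
σ²_T = 6.68 + 2 × 4.66 = 16.00
α = (k/(k−1))·(1 − sum of item variances/σ²_T) = (5/4)·(1 − 6.68/16.00) = 0.728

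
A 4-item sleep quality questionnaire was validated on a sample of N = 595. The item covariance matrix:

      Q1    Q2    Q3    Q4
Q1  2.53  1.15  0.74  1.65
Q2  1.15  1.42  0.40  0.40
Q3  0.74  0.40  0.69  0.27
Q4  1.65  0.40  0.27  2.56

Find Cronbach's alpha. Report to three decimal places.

ΣVar(i) = 2.53 + 1.42 + 0.69 + 2.56 = 7.20
Sum of the distinct covariances = 4.61
Var(T) = 7.20 + 2 × 4.61 = 16.42
α = (k/(k−1))·(1 − ΣVar(i)/Var(T)) = (4/3)·(1 − 7.20/16.42) = 0.749

Cronbach's alpha = 0.749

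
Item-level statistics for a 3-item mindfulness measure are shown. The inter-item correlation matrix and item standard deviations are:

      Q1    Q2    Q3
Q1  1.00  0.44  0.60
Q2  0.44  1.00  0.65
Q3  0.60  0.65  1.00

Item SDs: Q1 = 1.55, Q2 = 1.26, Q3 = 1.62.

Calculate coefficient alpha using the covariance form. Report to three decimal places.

Σσ²ᵢ = 1.55² + 1.26² + 1.62² = 6.6145
Covariances σ_ij = r_ij · s_i · s_j:
  σ(Q1,Q2) = 0.44 × 1.55 × 1.26 = 0.8593
  σ(Q1,Q3) = 0.60 × 1.55 × 1.62 = 1.5066
  σ(Q2,Q3) = 0.65 × 1.26 × 1.62 = 1.3268
σ²_T = Σσ²ᵢ + 2·Σσ_ij = 6.6145 + 2 × 3.6927 = 13.9999
α = (3/2)·(1 − 6.6145/13.9999) = 0.791

α = 0.791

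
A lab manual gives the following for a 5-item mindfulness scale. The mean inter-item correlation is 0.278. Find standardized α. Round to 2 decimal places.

Standardized α = k·r̄ / (1 + (k−1)·r̄) = 5 × 0.278 / (1 + 4 × 0.278)
  = 1.3900 / 2.1120 = 0.66

α = 0.66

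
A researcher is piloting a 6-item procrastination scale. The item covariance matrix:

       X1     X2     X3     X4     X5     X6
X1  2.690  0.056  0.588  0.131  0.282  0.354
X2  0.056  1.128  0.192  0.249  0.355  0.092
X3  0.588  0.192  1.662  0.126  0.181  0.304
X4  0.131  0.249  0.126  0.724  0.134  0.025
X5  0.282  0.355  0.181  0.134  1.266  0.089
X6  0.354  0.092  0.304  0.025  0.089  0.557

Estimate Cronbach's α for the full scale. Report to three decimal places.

Cronbach's α = 0.528

Σσ²ᵢ = 2.690 + 1.128 + 1.662 + 0.724 + 1.266 + 0.557 = 8.027
Sum of off-diagonal covariances = 3.158
Var(T) = 8.027 + 2 × 3.158 = 14.343
α = (k/(k−1))·(1 − Σσ²ᵢ/Var(T)) = (6/5)·(1 − 8.027/14.343) = 0.528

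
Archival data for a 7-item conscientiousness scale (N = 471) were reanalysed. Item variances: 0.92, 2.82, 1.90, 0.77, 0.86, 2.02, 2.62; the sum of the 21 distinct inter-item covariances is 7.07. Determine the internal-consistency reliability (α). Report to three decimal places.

α = 0.633

sum of item variances = 0.92 + 2.82 + 1.90 + 0.77 + 0.86 + 2.02 + 2.62 = 11.91
Sum of distinct covariances = 7.07
σ²_total = sum of item variances + 2·Σcov = 11.91 + 2 × 7.07 = 26.05
α = (7/6)·(1 − 11.91/26.05) = 0.633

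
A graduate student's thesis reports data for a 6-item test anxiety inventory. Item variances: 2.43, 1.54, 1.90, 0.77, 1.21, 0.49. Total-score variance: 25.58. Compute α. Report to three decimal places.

α = 0.809

sum of item variances = 2.43 + 1.54 + 1.90 + 0.77 + 1.21 + 0.49 = 8.34
α = (k/(k−1))·(1 − sum of item variances/Var(T)) = (6/5)·(1 − 8.34/25.58) = 0.809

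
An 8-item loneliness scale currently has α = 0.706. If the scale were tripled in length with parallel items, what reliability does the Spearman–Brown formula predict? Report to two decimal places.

Length factor m = 3
α' = m·α / (1 + (m−1)·α)
   = 3 × 0.706 / (1 + (3 − 1) × 0.706)
   = 2.1180 / 2.4120 = 0.88

predicted reliability = 0.88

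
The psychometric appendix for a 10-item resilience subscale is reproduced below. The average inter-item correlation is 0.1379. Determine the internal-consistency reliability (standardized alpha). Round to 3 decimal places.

α = 0.615

Standardized α = k·r̄ / (1 + (k−1)·r̄) = 10 × 0.1379 / (1 + 9 × 0.1379)
  = 1.3790 / 2.2411 = 0.615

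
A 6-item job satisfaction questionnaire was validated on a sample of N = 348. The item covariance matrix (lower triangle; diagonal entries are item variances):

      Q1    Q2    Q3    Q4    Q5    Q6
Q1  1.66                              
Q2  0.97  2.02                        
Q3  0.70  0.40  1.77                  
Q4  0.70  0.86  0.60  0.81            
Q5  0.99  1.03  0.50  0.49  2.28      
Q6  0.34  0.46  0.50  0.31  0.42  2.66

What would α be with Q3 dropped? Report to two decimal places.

α = 0.73

Remaining items: Q1, Q2, Q4, Q5, Q6 (k = 5).
ΣVar(i) = 1.66 + 2.02 + 0.81 + 2.28 + 2.66 = 9.43
σ²_T = 9.43 + 2 × 6.57 = 22.57
α (item deleted) = (5/4)·(1 − 9.43/22.57) = 0.73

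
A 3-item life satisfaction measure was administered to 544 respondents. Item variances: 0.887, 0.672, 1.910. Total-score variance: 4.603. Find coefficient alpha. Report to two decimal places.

coefficient alpha = 0.37

Σσᵢ² = 0.887 + 0.672 + 1.910 = 3.469
α = (k/(k−1))·(1 − Σσᵢ²/total variance) = (3/2)·(1 − 3.469/4.603) = 0.37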